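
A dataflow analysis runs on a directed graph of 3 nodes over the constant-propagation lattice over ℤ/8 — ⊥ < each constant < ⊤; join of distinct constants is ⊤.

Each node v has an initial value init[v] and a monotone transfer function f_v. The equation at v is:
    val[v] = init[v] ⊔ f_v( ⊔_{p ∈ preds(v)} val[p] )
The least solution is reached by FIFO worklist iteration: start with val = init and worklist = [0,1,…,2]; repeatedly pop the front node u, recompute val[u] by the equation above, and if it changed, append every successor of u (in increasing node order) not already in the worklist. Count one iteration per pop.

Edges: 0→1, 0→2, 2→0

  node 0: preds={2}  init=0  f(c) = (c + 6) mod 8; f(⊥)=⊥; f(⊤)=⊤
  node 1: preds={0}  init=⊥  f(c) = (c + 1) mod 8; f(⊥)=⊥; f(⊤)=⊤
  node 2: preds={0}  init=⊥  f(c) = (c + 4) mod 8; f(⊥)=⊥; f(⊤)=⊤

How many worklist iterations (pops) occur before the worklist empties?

7

Iteration log — 7 steps:
  step 1. node 0  ⊔preds=⊥  new=0  stable
  step 2. node 1  ⊔preds=0  new=1  old=⊥  +wl: 
  step 3. node 2  ⊔preds=0  new=4  old=⊥  +wl: 0
  step 4. node 0  ⊔preds=4  new=⊤  old=0  +wl: 1,2
  step 5. node 1  ⊔preds=⊤  new=⊤  old=1  +wl: 
  step 6. node 2  ⊔preds=⊤  new=⊤  old=4  +wl: 0
  step 7. node 0  ⊔preds=⊤  new=⊤  stable

Least fixpoint reached:
  node 0: ⊤
  node 1: ⊤
  node 2: ⊤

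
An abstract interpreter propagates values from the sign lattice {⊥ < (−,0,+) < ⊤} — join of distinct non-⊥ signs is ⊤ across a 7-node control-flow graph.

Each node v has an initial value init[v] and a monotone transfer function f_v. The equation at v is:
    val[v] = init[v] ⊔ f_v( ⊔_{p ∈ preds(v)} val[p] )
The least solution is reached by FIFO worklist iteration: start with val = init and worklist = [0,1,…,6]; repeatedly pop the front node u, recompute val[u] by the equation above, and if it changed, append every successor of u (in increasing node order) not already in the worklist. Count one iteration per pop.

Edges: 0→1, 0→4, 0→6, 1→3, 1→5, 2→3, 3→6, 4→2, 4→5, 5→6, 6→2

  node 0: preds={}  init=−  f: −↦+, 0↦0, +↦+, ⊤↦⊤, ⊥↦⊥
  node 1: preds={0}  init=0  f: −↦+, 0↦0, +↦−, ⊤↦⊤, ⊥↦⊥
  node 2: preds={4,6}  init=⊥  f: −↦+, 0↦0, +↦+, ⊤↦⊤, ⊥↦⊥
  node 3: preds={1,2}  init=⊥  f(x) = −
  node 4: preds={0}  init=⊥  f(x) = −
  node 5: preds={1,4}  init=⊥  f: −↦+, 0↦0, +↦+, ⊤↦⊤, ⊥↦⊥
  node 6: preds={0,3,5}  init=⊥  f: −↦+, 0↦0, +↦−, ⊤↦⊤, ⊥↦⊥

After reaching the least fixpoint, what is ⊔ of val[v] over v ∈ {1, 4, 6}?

⊤

Iteration log — 9 steps:
  step 1. node 0  ⊔preds=⊥  new=−  stable
  step 2. node 1  ⊔preds=−  new=⊤  old=0  +wl: 
  step 3. node 2  ⊔preds=⊥  new=⊥  stable
  step 4. node 3  ⊔preds=⊤  new=−  old=⊥  +wl: 
  step 5. node 4  ⊔preds=−  new=−  old=⊥  +wl: 2
  step 6. node 5  ⊔preds=⊤  new=⊤  old=⊥  +wl: 
  step 7. node 6  ⊔preds=⊤  new=⊤  old=⊥  +wl: 
  step 8. node 2  ⊔preds=⊤  new=⊤  old=⊥  +wl: 3
  step 9. node 3  ⊔preds=⊤  new=−  stable

Least fixpoint reached:
  node 0: −
  node 1: ⊤
  node 2: ⊤
  node 3: −
  node 4: −
  node 5: ⊤
  node 6: ⊤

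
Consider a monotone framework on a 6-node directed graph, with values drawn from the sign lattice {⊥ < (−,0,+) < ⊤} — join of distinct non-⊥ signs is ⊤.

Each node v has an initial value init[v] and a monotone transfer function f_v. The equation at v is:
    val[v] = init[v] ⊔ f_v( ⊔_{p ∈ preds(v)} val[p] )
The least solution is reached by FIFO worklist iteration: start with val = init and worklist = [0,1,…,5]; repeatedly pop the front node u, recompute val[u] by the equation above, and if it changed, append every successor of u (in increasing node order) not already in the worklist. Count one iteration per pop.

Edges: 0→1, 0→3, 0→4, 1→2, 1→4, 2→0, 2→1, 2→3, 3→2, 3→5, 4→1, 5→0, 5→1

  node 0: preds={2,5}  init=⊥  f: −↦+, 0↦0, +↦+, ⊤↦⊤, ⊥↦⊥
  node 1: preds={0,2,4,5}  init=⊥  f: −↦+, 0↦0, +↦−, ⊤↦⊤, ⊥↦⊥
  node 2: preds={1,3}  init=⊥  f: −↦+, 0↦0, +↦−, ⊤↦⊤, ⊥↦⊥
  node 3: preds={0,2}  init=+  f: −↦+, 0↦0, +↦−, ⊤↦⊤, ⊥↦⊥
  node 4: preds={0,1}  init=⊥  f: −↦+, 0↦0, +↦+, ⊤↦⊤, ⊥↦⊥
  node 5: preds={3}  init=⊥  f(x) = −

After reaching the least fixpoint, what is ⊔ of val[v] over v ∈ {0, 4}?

Trace (17 dequeues):
  [1] u=0 | in ⊥ | out ⊥ | ==
  [2] u=1 | in ⊥ | out ⊥ | ==
  [3] u=2 | in + | out − | prev ⊥ | push {0,1}
  [4] u=3 | in − | out + | ==
  [5] u=4 | in ⊥ | out ⊥ | ==
  [6] u=5 | in + | out − | prev ⊥ | push {}
  [7] u=0 | in − | out + | prev ⊥ | push {3,4}
  [8] u=1 | in ⊤ | out ⊤ | prev ⊥ | push {2}
  [9] u=3 | in ⊤ | out ⊤ | prev + | push {5}
  [10] u=4 | in ⊤ | out ⊤ | prev ⊥ | push {1}
  [11] u=2 | in ⊤ | out ⊤ | prev − | push {0,3}
  [12] u=5 | in ⊤ | out − | ==
  [13] u=1 | in ⊤ | out ⊤ | ==
  [14] u=0 | in ⊤ | out ⊤ | prev + | push {1,4}
  [15] u=3 | in ⊤ | out ⊤ | ==
  [16] u=1 | in ⊤ | out ⊤ | ==
  [17] u=4 | in ⊤ | out ⊤ | ==

Converged values:
  [0] ⊤
  [1] ⊤
  [2] ⊤
  [3] ⊤
  [4] ⊤
  [5] −

⊤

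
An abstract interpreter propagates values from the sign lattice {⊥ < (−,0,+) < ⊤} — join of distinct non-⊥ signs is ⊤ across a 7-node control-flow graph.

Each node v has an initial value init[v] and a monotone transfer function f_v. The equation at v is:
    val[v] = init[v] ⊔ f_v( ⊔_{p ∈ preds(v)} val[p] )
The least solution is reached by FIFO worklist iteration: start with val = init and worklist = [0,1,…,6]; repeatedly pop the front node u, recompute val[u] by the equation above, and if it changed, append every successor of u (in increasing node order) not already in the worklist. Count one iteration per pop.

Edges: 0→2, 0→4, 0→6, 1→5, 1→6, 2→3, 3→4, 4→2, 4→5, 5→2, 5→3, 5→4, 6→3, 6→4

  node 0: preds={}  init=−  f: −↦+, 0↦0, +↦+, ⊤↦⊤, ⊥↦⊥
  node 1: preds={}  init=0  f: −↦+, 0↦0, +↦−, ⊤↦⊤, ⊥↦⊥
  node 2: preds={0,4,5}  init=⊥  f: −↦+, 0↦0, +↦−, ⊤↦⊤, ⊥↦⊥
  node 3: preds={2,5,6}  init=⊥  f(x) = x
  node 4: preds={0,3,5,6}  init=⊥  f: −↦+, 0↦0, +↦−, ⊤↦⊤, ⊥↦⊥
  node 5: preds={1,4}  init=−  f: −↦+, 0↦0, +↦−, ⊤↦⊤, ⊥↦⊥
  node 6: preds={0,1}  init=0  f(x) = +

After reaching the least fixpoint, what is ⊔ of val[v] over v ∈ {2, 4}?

Worklist (10 pops):
  #1 pop 0: in=⊥ → − (no change)
  #2 pop 1: in=⊥ → 0 (no change)
  #3 pop 2: in=− → + (was ⊥); enqueue []
  #4 pop 3: in=⊤ → ⊤ (was ⊥); enqueue []
  #5 pop 4: in=⊤ → ⊤ (was ⊥); enqueue [2]
  #6 pop 5: in=⊤ → ⊤ (was −); enqueue [3,4]
  #7 pop 6: in=⊤ → ⊤ (was 0); enqueue []
  #8 pop 2: in=⊤ → ⊤ (was +); enqueue []
  #9 pop 3: in=⊤ → ⊤ (no change)
  #10 pop 4: in=⊤ → ⊤ (no change)

Fixpoint:
  val[0] = −
  val[1] = 0
  val[2] = ⊤
  val[3] = ⊤
  val[4] = ⊤
  val[5] = ⊤
  val[6] = ⊤

⊤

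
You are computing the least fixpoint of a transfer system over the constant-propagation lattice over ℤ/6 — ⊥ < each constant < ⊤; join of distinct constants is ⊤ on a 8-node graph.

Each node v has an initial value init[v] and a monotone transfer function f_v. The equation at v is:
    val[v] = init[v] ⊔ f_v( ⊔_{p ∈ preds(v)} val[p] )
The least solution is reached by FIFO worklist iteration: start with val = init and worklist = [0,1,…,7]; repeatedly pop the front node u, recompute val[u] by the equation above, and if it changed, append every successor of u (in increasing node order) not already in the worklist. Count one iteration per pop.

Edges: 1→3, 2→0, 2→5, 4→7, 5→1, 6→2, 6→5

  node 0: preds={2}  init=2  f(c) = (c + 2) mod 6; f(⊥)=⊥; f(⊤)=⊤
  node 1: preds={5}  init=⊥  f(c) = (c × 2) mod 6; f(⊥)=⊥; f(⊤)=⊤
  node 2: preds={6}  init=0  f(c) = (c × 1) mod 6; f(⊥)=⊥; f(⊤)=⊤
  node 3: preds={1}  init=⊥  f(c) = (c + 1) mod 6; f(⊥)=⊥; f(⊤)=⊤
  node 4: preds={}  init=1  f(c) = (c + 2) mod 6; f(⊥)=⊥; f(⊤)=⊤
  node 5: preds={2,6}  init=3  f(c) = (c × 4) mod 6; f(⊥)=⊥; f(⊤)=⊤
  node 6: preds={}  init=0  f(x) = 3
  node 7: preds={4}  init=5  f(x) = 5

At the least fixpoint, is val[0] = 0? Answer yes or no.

Worklist (13 pops):
  #1 pop 0: in=0 → 2 (no change)
  #2 pop 1: in=3 → 0 (was ⊥); enqueue []
  #3 pop 2: in=0 → 0 (no change)
  #4 pop 3: in=0 → 1 (was ⊥); enqueue []
  #5 pop 4: in=⊥ → 1 (no change)
  #6 pop 5: in=0 → ⊤ (was 3); enqueue [1]
  #7 pop 6: in=⊥ → ⊤ (was 0); enqueue [2,5]
  #8 pop 7: in=1 → 5 (no change)
  #9 pop 1: in=⊤ → ⊤ (was 0); enqueue [3]
  #10 pop 2: in=⊤ → ⊤ (was 0); enqueue [0]
  #11 pop 5: in=⊤ → ⊤ (no change)
  #12 pop 3: in=⊤ → ⊤ (was 1); enqueue []
  #13 pop 0: in=⊤ → ⊤ (was 2); enqueue []

Fixpoint:
  val[0] = ⊤
  val[1] = ⊤
  val[2] = ⊤
  val[3] = ⊤
  val[4] = 1
  val[5] = ⊤
  val[6] = ⊤
  val[7] = 5

no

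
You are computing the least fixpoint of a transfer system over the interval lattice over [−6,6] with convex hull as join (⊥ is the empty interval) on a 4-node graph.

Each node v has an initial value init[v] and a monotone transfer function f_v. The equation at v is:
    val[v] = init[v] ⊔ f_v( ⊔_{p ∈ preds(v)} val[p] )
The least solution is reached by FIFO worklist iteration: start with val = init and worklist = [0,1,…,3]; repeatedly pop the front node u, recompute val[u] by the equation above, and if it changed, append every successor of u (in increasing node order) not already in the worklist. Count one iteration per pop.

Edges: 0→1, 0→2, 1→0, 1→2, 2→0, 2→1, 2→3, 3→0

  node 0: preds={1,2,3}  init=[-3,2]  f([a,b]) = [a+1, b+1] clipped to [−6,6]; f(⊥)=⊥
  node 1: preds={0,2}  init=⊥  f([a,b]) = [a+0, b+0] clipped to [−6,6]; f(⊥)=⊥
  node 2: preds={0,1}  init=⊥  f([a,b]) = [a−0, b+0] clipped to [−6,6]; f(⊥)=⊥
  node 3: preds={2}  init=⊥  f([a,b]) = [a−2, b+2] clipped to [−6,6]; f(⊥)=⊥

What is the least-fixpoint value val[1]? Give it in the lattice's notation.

[-5,6]

Iteration log — 18 steps:
  step 1. node 0  ⊔preds=⊥  new=[-3,2]  stable
  step 2. node 1  ⊔preds=[-3,2]  new=[-3,2]  old=⊥  +wl: 0
  step 3. node 2  ⊔preds=[-3,2]  new=[-3,2]  old=⊥  +wl: 1
  step 4. node 3  ⊔preds=[-3,2]  new=[-5,4]  old=⊥  +wl: 
  step 5. node 0  ⊔preds=[-5,4]  new=[-4,5]  old=[-3,2]  +wl: 2
  step 6. node 1  ⊔preds=[-4,5]  new=[-4,5]  old=[-3,2]  +wl: 0
  step 7. node 2  ⊔preds=[-4,5]  new=[-4,5]  old=[-3,2]  +wl: 1,3
  step 8. node 0  ⊔preds=[-5,5]  new=[-4,6]  old=[-4,5]  +wl: 2
  step 9. node 1  ⊔preds=[-4,6]  new=[-4,6]  old=[-4,5]  +wl: 0
  step 10. node 3  ⊔preds=[-4,5]  new=[-6,6]  old=[-5,4]  +wl: 
  step 11. node 2  ⊔preds=[-4,6]  new=[-4,6]  old=[-4,5]  +wl: 1,3
  step 12. node 0  ⊔preds=[-6,6]  new=[-5,6]  old=[-4,6]  +wl: 2
  step 13. node 1  ⊔preds=[-5,6]  new=[-5,6]  old=[-4,6]  +wl: 0
  step 14. node 3  ⊔preds=[-4,6]  new=[-6,6]  stable
  step 15. node 2  ⊔preds=[-5,6]  new=[-5,6]  old=[-4,6]  +wl: 1,3
  step 16. node 0  ⊔preds=[-6,6]  new=[-5,6]  stable
  step 17. node 1  ⊔preds=[-5,6]  new=[-5,6]  stable
  step 18. node 3  ⊔preds=[-5,6]  new=[-6,6]  stable

Least fixpoint reached:
  node 0: [-5,6]
  node 1: [-5,6]
  node 2: [-5,6]
  node 3: [-6,6]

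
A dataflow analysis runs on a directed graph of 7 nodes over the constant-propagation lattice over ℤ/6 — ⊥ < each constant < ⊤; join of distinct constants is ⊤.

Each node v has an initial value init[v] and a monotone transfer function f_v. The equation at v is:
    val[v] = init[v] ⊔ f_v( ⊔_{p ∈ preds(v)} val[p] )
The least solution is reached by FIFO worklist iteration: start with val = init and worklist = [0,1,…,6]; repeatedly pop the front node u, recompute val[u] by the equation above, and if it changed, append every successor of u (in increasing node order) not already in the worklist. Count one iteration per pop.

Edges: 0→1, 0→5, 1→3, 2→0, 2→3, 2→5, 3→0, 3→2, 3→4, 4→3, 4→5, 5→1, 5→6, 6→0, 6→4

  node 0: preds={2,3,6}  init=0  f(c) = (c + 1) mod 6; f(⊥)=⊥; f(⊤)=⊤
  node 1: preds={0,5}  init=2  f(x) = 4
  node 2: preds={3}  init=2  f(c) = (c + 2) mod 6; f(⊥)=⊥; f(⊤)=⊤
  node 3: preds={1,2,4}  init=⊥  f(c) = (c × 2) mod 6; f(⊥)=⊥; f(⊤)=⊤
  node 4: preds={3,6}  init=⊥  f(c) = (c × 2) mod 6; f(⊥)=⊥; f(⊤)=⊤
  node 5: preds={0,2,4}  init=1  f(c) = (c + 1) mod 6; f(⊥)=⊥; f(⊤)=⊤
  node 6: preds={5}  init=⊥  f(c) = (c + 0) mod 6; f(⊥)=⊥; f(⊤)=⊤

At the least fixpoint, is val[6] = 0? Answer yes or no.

no

Trace (14 dequeues):
  [1] u=0 | in 2 | out ⊤ | prev 0 | push {}
  [2] u=1 | in ⊤ | out ⊤ | prev 2 | push {}
  [3] u=2 | in ⊥ | out 2 | ==
  [4] u=3 | in ⊤ | out ⊤ | prev ⊥ | push {0,2}
  [5] u=4 | in ⊤ | out ⊤ | prev ⊥ | push {3}
  [6] u=5 | in ⊤ | out ⊤ | prev 1 | push {1}
  [7] u=6 | in ⊤ | out ⊤ | prev ⊥ | push {4}
  [8] u=0 | in ⊤ | out ⊤ | ==
  [9] u=2 | in ⊤ | out ⊤ | prev 2 | push {0,5}
  [10] u=3 | in ⊤ | out ⊤ | ==
  [11] u=1 | in ⊤ | out ⊤ | ==
  [12] u=4 | in ⊤ | out ⊤ | ==
  [13] u=0 | in ⊤ | out ⊤ | ==
  [14] u=5 | in ⊤ | out ⊤ | ==

Converged values:
  [0] ⊤
  [1] ⊤
  [2] ⊤
  [3] ⊤
  [4] ⊤
  [5] ⊤
  [6] ⊤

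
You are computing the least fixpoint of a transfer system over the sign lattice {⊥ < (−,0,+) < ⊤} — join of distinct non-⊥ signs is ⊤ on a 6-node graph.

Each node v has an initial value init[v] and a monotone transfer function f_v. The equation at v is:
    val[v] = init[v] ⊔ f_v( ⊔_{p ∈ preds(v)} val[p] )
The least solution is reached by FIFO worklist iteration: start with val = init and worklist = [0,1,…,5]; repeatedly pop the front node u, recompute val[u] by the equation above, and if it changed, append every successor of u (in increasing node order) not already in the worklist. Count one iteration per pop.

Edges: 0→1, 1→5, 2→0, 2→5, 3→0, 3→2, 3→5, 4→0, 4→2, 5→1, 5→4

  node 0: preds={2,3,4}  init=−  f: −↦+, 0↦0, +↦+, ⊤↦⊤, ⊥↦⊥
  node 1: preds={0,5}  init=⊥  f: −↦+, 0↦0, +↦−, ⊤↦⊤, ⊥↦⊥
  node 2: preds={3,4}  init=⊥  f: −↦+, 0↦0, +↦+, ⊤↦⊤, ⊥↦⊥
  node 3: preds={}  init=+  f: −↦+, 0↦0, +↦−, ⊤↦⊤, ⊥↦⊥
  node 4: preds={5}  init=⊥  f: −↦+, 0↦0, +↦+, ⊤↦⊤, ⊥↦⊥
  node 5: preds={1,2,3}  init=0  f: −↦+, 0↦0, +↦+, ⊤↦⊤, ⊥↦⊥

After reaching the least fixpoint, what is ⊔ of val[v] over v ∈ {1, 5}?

⊤

Trace (13 dequeues):
  [1] u=0 | in + | out ⊤ | prev − | push {}
  [2] u=1 | in ⊤ | out ⊤ | prev ⊥ | push {}
  [3] u=2 | in + | out + | prev ⊥ | push {0}
  [4] u=3 | in ⊥ | out + | ==
  [5] u=4 | in 0 | out 0 | prev ⊥ | push {2}
  [6] u=5 | in ⊤ | out ⊤ | prev 0 | push {1,4}
  [7] u=0 | in ⊤ | out ⊤ | ==
  [8] u=2 | in ⊤ | out ⊤ | prev + | push {0,5}
  [9] u=1 | in ⊤ | out ⊤ | ==
  [10] u=4 | in ⊤ | out ⊤ | prev 0 | push {2}
  [11] u=0 | in ⊤ | out ⊤ | ==
  [12] u=5 | in ⊤ | out ⊤ | ==
  [13] u=2 | in ⊤ | out ⊤ | ==

Converged values:
  [0] ⊤
  [1] ⊤
  [2] ⊤
  [3] +
  [4] ⊤
  [5] ⊤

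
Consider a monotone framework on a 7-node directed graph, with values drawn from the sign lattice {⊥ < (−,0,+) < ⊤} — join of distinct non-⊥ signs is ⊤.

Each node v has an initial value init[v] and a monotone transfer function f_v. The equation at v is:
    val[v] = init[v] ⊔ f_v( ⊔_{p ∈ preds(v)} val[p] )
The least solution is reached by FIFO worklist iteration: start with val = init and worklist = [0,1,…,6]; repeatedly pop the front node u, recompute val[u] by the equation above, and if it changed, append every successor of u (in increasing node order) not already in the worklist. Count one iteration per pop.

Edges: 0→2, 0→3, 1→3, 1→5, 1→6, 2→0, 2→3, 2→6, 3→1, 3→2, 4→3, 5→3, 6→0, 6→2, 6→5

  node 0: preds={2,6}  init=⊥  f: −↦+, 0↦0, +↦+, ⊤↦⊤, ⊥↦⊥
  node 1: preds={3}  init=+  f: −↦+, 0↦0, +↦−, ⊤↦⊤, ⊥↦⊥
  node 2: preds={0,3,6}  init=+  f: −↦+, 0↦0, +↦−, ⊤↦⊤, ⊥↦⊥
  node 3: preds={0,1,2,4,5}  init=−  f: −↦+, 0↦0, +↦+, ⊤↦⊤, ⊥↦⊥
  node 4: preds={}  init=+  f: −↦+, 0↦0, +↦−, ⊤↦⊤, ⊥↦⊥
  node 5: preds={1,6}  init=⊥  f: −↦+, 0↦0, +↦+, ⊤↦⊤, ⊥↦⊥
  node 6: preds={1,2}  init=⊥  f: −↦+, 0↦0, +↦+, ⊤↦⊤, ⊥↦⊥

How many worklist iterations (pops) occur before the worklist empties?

14

Trace (14 dequeues):
  [1] u=0 | in + | out + | prev ⊥ | push {}
  [2] u=1 | in − | out + | ==
  [3] u=2 | in ⊤ | out ⊤ | prev + | push {0}
  [4] u=3 | in ⊤ | out ⊤ | prev − | push {1,2}
  [5] u=4 | in ⊥ | out + | ==
  [6] u=5 | in + | out + | prev ⊥ | push {3}
  [7] u=6 | in ⊤ | out ⊤ | prev ⊥ | push {5}
  [8] u=0 | in ⊤ | out ⊤ | prev + | push {}
  [9] u=1 | in ⊤ | out ⊤ | prev + | push {6}
  [10] u=2 | in ⊤ | out ⊤ | ==
  [11] u=3 | in ⊤ | out ⊤ | ==
  [12] u=5 | in ⊤ | out ⊤ | prev + | push {3}
  [13] u=6 | in ⊤ | out ⊤ | ==
  [14] u=3 | in ⊤ | out ⊤ | ==

Converged values:
  [0] ⊤
  [1] ⊤
  [2] ⊤
  [3] ⊤
  [4] +
  [5] ⊤
  [6] ⊤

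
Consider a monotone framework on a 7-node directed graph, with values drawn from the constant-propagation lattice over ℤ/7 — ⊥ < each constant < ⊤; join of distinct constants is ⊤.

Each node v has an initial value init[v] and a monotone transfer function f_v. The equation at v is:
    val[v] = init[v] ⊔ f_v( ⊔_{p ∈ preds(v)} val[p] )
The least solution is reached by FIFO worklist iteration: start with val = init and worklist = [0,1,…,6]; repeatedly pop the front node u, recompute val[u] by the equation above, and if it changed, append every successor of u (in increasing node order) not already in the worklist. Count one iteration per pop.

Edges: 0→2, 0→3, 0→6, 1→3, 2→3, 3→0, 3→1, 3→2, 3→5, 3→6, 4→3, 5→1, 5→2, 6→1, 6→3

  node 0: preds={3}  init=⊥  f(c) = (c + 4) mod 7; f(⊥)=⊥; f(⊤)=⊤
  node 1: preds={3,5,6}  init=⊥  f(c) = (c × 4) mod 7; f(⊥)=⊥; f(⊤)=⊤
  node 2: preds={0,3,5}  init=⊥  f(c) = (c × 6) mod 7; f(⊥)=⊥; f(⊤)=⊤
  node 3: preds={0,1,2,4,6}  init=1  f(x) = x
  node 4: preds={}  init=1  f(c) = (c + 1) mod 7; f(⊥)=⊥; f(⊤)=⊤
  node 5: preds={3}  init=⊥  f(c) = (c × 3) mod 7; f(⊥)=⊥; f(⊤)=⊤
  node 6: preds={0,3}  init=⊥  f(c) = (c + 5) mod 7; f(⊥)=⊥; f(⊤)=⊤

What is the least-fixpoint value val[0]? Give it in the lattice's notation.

⊤

Iteration log — 12 steps:
  step 1. node 0  ⊔preds=1  new=5  old=⊥  +wl: 
  step 2. node 1  ⊔preds=1  new=4  old=⊥  +wl: 
  step 3. node 2  ⊔preds=⊤  new=⊤  old=⊥  +wl: 
  step 4. node 3  ⊔preds=⊤  new=⊤  old=1  +wl: 0,1,2
  step 5. node 4  ⊔preds=⊥  new=1  stable
  step 6. node 5  ⊔preds=⊤  new=⊤  old=⊥  +wl: 
  step 7. node 6  ⊔preds=⊤  new=⊤  old=⊥  +wl: 3
  step 8. node 0  ⊔preds=⊤  new=⊤  old=5  +wl: 6
  step 9. node 1  ⊔preds=⊤  new=⊤  old=4  +wl: 
  step 10. node 2  ⊔preds=⊤  new=⊤  stable
  step 11. node 3  ⊔preds=⊤  new=⊤  stable
  step 12. node 6  ⊔preds=⊤  new=⊤  stable

Least fixpoint reached:
  node 0: ⊤
  node 1: ⊤
  node 2: ⊤
  node 3: ⊤
  node 4: 1
  node 5: ⊤
  node 6: ⊤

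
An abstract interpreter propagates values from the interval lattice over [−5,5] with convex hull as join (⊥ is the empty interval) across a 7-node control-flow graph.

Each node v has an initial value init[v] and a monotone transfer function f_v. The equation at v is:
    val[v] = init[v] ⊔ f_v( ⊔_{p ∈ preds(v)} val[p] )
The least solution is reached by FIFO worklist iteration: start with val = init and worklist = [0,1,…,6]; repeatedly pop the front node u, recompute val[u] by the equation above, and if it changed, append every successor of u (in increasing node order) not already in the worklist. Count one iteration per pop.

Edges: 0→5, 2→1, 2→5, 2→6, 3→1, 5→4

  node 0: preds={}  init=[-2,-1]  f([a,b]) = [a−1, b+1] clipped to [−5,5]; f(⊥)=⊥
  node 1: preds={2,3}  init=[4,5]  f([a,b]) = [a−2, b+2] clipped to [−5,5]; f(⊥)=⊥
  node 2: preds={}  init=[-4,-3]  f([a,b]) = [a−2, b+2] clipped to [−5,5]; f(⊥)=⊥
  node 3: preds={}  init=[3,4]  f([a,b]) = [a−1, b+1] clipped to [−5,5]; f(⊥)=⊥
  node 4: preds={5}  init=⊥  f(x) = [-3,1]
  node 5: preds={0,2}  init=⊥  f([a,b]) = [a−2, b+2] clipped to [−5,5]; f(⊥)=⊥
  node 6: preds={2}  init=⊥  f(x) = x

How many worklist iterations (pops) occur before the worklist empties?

8

Iteration log — 8 steps:
  step 1. node 0  ⊔preds=⊥  new=[-2,-1]  stable
  step 2. node 1  ⊔preds=[-4,4]  new=[-5,5]  old=[4,5]  +wl: 
  step 3. node 2  ⊔preds=⊥  new=[-4,-3]  stable
  step 4. node 3  ⊔preds=⊥  new=[3,4]  stable
  step 5. node 4  ⊔preds=⊥  new=[-3,1]  old=⊥  +wl: 
  step 6. node 5  ⊔preds=[-4,-1]  new=[-5,1]  old=⊥  +wl: 4
  step 7. node 6  ⊔preds=[-4,-3]  new=[-4,-3]  old=⊥  +wl: 
  step 8. node 4  ⊔preds=[-5,1]  new=[-3,1]  stable

Least fixpoint reached:
  node 0: [-2,-1]
  node 1: [-5,5]
  node 2: [-4,-3]
  node 3: [3,4]
  node 4: [-3,1]
  node 5: [-5,1]
  node 6: [-4,-3]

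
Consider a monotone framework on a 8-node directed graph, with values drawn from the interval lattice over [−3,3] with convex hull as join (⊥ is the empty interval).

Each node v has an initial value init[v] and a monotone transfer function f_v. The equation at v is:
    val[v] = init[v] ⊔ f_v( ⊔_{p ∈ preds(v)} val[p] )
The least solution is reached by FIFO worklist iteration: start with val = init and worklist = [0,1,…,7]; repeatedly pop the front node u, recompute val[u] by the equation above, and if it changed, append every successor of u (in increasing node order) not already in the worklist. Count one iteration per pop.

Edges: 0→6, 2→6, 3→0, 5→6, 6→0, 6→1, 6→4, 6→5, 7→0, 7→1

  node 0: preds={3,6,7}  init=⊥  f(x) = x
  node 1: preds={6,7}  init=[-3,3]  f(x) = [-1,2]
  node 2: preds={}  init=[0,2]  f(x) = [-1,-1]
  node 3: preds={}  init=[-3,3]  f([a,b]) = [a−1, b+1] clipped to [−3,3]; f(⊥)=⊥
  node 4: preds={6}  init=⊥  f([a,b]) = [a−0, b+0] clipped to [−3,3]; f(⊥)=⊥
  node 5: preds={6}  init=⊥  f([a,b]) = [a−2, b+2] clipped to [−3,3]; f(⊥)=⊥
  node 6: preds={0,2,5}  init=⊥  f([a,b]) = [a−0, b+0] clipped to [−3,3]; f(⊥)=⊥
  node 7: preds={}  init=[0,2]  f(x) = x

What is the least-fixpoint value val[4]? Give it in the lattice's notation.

Trace (13 dequeues):
  [1] u=0 | in [-3,3] | out [-3,3] | prev ⊥ | push {}
  [2] u=1 | in [0,2] | out [-3,3] | ==
  [3] u=2 | in ⊥ | out [-1,2] | prev [0,2] | push {}
  [4] u=3 | in ⊥ | out [-3,3] | ==
  [5] u=4 | in ⊥ | out ⊥ | ==
  [6] u=5 | in ⊥ | out ⊥ | ==
  [7] u=6 | in [-3,3] | out [-3,3] | prev ⊥ | push {0,1,4,5}
  [8] u=7 | in ⊥ | out [0,2] | ==
  [9] u=0 | in [-3,3] | out [-3,3] | ==
  [10] u=1 | in [-3,3] | out [-3,3] | ==
  [11] u=4 | in [-3,3] | out [-3,3] | prev ⊥ | push {}
  [12] u=5 | in [-3,3] | out [-3,3] | prev ⊥ | push {6}
  [13] u=6 | in [-3,3] | out [-3,3] | ==

Converged values:
  [0] [-3,3]
  [1] [-3,3]
  [2] [-1,2]
  [3] [-3,3]
  [4] [-3,3]
  [5] [-3,3]
  [6] [-3,3]
  [7] [0,2]

[-3,3]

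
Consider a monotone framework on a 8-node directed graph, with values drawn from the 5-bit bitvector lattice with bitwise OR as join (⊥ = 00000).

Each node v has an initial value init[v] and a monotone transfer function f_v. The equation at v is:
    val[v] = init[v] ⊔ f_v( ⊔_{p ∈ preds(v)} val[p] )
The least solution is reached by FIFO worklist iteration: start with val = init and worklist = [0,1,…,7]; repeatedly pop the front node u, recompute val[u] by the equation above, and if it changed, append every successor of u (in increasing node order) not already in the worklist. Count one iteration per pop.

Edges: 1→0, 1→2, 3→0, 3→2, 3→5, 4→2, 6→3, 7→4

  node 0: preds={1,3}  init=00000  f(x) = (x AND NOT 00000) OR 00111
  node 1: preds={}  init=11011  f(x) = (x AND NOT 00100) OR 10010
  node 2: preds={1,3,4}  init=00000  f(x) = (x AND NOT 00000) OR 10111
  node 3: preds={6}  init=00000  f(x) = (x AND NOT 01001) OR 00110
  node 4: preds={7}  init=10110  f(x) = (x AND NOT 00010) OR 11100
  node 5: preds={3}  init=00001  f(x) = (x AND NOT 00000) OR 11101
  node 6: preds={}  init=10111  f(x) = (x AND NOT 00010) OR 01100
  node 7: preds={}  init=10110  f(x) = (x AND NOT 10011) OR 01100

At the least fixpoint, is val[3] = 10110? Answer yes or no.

Iteration log — 12 steps:
  step 1. node 0  ⊔preds=11011  new=11111  old=00000  +wl: 
  step 2. node 1  ⊔preds=00000  new=11011  stable
  step 3. node 2  ⊔preds=11111  new=11111  old=00000  +wl: 
  step 4. node 3  ⊔preds=10111  new=10110  old=00000  +wl: 0,2
  step 5. node 4  ⊔preds=10110  new=11110  old=10110  +wl: 
  step 6. node 5  ⊔preds=10110  new=11111  old=00001  +wl: 
  step 7. node 6  ⊔preds=00000  new=11111  old=10111  +wl: 3
  step 8. node 7  ⊔preds=00000  new=11110  old=10110  +wl: 4
  step 9. node 0  ⊔preds=11111  new=11111  stable
  step 10. node 2  ⊔preds=11111  new=11111  stable
  step 11. node 3  ⊔preds=11111  new=10110  stable
  step 12. node 4  ⊔preds=11110  new=11110  stable

Least fixpoint reached:
  node 0: 11111
  node 1: 11011
  node 2: 11111
  node 3: 10110
  node 4: 11110
  node 5: 11111
  node 6: 11111
  node 7: 11110

yes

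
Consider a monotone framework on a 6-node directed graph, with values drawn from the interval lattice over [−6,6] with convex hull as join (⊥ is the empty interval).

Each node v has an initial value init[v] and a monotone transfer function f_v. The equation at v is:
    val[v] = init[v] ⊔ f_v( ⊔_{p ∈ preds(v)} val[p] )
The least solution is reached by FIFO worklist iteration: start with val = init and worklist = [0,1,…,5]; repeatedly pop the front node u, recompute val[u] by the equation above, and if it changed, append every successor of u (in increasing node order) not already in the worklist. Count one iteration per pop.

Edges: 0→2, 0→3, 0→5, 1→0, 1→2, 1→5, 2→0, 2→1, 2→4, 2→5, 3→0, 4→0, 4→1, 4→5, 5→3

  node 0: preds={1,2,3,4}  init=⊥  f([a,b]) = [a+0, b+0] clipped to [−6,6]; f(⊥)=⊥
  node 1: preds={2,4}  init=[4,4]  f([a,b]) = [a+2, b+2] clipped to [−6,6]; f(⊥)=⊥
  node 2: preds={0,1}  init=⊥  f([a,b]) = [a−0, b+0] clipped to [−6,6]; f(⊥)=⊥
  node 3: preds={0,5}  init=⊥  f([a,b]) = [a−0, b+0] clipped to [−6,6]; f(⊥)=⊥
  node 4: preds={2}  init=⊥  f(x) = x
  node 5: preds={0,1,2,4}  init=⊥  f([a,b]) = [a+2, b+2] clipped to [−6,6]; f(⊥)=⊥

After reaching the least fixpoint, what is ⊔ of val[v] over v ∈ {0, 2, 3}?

Worklist (19 pops):
  #1 pop 0: in=[4,4] → [4,4] (was ⊥); enqueue []
  #2 pop 1: in=⊥ → [4,4] (no change)
  #3 pop 2: in=[4,4] → [4,4] (was ⊥); enqueue [0,1]
  #4 pop 3: in=[4,4] → [4,4] (was ⊥); enqueue []
  #5 pop 4: in=[4,4] → [4,4] (was ⊥); enqueue []
  #6 pop 5: in=[4,4] → [6,6] (was ⊥); enqueue [3]
  #7 pop 0: in=[4,4] → [4,4] (no change)
  #8 pop 1: in=[4,4] → [4,6] (was [4,4]); enqueue [0,2,5]
  #9 pop 3: in=[4,6] → [4,6] (was [4,4]); enqueue []
  #10 pop 0: in=[4,6] → [4,6] (was [4,4]); enqueue [3]
  #11 pop 2: in=[4,6] → [4,6] (was [4,4]); enqueue [0,1,4]
  #12 pop 5: in=[4,6] → [6,6] (no change)
  #13 pop 3: in=[4,6] → [4,6] (no change)
  #14 pop 0: in=[4,6] → [4,6] (no change)
  #15 pop 1: in=[4,6] → [4,6] (no change)
  #16 pop 4: in=[4,6] → [4,6] (was [4,4]); enqueue [0,1,5]
  #17 pop 0: in=[4,6] → [4,6] (no change)
  #18 pop 1: in=[4,6] → [4,6] (no change)
  #19 pop 5: in=[4,6] → [6,6] (no change)

Fixpoint:
  val[0] = [4,6]
  val[1] = [4,6]
  val[2] = [4,6]
  val[3] = [4,6]
  val[4] = [4,6]
  val[5] = [6,6]

[4,6]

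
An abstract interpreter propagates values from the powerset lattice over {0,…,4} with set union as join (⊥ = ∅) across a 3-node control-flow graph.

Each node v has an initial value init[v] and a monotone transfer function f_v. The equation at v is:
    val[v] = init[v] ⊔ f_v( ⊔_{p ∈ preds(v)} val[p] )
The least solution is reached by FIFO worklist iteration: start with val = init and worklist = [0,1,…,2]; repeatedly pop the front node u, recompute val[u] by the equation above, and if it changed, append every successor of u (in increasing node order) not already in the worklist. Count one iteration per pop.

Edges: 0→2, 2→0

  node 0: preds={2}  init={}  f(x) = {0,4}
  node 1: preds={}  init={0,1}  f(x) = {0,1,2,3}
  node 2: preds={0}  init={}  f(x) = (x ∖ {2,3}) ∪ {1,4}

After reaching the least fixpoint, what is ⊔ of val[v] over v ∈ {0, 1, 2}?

Iteration log — 4 steps:
  step 1. node 0  ⊔preds={}  new={0,4}  old={}  +wl: 
  step 2. node 1  ⊔preds={}  new={0,1,2,3}  old={0,1}  +wl: 
  step 3. node 2  ⊔preds={0,4}  new={0,1,4}  old={}  +wl: 0
  step 4. node 0  ⊔preds={0,1,4}  new={0,4}  stable

Least fixpoint reached:
  node 0: {0,4}
  node 1: {0,1,2,3}
  node 2: {0,1,4}

{0,1,2,3,4}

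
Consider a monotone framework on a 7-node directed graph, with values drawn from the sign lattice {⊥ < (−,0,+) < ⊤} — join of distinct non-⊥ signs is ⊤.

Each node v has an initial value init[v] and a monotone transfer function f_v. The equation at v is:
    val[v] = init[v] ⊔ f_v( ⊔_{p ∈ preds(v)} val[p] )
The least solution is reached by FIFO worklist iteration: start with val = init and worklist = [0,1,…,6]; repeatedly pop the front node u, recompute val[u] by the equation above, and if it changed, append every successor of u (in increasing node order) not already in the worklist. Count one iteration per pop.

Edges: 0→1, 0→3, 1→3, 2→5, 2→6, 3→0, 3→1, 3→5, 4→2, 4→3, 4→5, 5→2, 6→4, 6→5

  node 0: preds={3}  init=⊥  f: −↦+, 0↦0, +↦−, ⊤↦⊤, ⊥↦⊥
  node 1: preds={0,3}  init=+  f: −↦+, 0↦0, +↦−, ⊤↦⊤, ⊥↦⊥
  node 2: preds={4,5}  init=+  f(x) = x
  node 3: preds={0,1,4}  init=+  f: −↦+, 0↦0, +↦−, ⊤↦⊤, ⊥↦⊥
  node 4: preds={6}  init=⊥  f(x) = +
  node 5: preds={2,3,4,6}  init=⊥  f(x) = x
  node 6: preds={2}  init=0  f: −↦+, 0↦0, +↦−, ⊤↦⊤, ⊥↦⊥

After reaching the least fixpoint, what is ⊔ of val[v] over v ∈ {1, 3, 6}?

Iteration log — 14 steps:
  step 1. node 0  ⊔preds=+  new=−  old=⊥  +wl: 
  step 2. node 1  ⊔preds=⊤  new=⊤  old=+  +wl: 
  step 3. node 2  ⊔preds=⊥  new=+  stable
  step 4. node 3  ⊔preds=⊤  new=⊤  old=+  +wl: 0,1
  step 5. node 4  ⊔preds=0  new=+  old=⊥  +wl: 2,3
  step 6. node 5  ⊔preds=⊤  new=⊤  old=⊥  +wl: 
  step 7. node 6  ⊔preds=+  new=⊤  old=0  +wl: 4,5
  step 8. node 0  ⊔preds=⊤  new=⊤  old=−  +wl: 
  step 9. node 1  ⊔preds=⊤  new=⊤  stable
  step 10. node 2  ⊔preds=⊤  new=⊤  old=+  +wl: 6
  step 11. node 3  ⊔preds=⊤  new=⊤  stable
  step 12. node 4  ⊔preds=⊤  new=+  stable
  step 13. node 5  ⊔preds=⊤  new=⊤  stable
  step 14. node 6  ⊔preds=⊤  new=⊤  stable

Least fixpoint reached:
  node 0: ⊤
  node 1: ⊤
  node 2: ⊤
  node 3: ⊤
  node 4: +
  node 5: ⊤
  node 6: ⊤

⊤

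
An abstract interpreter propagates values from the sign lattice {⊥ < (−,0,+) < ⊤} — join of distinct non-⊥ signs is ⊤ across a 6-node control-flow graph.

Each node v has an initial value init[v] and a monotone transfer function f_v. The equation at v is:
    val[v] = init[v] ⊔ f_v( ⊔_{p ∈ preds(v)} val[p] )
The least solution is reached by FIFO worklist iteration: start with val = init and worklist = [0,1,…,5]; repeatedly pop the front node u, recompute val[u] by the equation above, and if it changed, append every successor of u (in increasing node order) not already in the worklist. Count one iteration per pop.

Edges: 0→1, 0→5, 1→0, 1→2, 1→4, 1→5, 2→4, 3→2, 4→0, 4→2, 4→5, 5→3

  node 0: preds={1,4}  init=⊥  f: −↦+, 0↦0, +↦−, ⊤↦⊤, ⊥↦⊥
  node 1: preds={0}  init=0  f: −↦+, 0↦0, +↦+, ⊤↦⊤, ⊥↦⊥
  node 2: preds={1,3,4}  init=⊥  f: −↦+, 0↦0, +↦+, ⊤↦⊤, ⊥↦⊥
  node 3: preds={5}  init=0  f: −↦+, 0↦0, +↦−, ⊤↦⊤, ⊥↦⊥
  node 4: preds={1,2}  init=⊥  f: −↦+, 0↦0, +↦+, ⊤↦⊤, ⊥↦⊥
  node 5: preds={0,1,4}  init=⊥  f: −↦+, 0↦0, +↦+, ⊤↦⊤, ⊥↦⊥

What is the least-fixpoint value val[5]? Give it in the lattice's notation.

Iteration log — 9 steps:
  step 1. node 0  ⊔preds=0  new=0  old=⊥  +wl: 
  step 2. node 1  ⊔preds=0  new=0  stable
  step 3. node 2  ⊔preds=0  new=0  old=⊥  +wl: 
  step 4. node 3  ⊔preds=⊥  new=0  stable
  step 5. node 4  ⊔preds=0  new=0  old=⊥  +wl: 0,2
  step 6. node 5  ⊔preds=0  new=0  old=⊥  +wl: 3
  step 7. node 0  ⊔preds=0  new=0  stable
  step 8. node 2  ⊔preds=0  new=0  stable
  step 9. node 3  ⊔preds=0  new=0  stable

Least fixpoint reached:
  node 0: 0
  node 1: 0
  node 2: 0
  node 3: 0
  node 4: 0
  node 5: 0

0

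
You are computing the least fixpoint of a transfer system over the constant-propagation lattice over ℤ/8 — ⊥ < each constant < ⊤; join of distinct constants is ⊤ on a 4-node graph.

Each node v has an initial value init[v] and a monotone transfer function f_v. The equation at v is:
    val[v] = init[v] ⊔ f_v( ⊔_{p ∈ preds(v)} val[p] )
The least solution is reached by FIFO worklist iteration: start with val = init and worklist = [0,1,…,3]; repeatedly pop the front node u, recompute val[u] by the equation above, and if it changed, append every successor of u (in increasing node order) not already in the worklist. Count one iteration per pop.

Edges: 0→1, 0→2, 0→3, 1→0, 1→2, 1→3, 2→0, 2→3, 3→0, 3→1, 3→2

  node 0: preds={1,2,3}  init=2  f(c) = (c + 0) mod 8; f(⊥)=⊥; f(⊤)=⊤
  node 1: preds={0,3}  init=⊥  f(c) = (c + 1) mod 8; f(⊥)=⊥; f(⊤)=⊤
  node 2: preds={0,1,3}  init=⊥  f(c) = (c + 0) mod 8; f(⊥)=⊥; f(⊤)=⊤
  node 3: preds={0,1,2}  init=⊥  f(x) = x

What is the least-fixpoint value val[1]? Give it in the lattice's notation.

⊤

Iteration log — 9 steps:
  step 1. node 0  ⊔preds=⊥  new=2  stable
  step 2. node 1  ⊔preds=2  new=3  old=⊥  +wl: 0
  step 3. node 2  ⊔preds=⊤  new=⊤  old=⊥  +wl: 
  step 4. node 3  ⊔preds=⊤  new=⊤  old=⊥  +wl: 1,2
  step 5. node 0  ⊔preds=⊤  new=⊤  old=2  +wl: 3
  step 6. node 1  ⊔preds=⊤  new=⊤  old=3  +wl: 0
  step 7. node 2  ⊔preds=⊤  new=⊤  stable
  step 8. node 3  ⊔preds=⊤  new=⊤  stable
  step 9. node 0  ⊔preds=⊤  new=⊤  stable

Least fixpoint reached:
  node 0: ⊤
  node 1: ⊤
  node 2: ⊤
  node 3: ⊤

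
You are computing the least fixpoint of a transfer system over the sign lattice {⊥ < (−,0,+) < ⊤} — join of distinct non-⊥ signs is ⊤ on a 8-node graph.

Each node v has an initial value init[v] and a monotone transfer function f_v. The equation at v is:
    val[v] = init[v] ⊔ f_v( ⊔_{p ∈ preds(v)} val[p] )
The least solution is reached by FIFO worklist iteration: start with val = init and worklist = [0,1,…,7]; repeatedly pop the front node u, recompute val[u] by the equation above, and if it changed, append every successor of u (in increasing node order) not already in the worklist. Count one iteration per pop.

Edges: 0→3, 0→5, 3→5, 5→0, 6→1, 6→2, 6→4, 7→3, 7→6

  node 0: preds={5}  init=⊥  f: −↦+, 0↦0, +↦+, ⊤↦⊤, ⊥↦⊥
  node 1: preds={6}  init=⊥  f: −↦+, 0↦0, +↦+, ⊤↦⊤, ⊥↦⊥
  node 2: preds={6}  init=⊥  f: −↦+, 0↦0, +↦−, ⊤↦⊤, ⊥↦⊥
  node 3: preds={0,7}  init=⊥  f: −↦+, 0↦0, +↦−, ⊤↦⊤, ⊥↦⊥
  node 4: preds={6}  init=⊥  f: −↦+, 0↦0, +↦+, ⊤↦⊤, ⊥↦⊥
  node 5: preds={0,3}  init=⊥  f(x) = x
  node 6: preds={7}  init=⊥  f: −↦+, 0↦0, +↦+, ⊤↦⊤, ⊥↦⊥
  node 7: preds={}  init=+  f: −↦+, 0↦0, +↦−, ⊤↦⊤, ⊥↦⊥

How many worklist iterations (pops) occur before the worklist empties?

Worklist (17 pops):
  #1 pop 0: in=⊥ → ⊥ (no change)
  #2 pop 1: in=⊥ → ⊥ (no change)
  #3 pop 2: in=⊥ → ⊥ (no change)
  #4 pop 3: in=+ → − (was ⊥); enqueue []
  #5 pop 4: in=⊥ → ⊥ (no change)
  #6 pop 5: in=− → − (was ⊥); enqueue [0]
  #7 pop 6: in=+ → + (was ⊥); enqueue [1,2,4]
  #8 pop 7: in=⊥ → + (no change)
  #9 pop 0: in=− → + (was ⊥); enqueue [3,5]
  #10 pop 1: in=+ → + (was ⊥); enqueue []
  #11 pop 2: in=+ → − (was ⊥); enqueue []
  #12 pop 4: in=+ → + (was ⊥); enqueue []
  #13 pop 3: in=+ → − (no change)
  #14 pop 5: in=⊤ → ⊤ (was −); enqueue [0]
  #15 pop 0: in=⊤ → ⊤ (was +); enqueue [3,5]
  #16 pop 3: in=⊤ → ⊤ (was −); enqueue []
  #17 pop 5: in=⊤ → ⊤ (no change)

Fixpoint:
  val[0] = ⊤
  val[1] = +
  val[2] = −
  val[3] = ⊤
  val[4] = +
  val[5] = ⊤
  val[6] = +
  val[7] = +

17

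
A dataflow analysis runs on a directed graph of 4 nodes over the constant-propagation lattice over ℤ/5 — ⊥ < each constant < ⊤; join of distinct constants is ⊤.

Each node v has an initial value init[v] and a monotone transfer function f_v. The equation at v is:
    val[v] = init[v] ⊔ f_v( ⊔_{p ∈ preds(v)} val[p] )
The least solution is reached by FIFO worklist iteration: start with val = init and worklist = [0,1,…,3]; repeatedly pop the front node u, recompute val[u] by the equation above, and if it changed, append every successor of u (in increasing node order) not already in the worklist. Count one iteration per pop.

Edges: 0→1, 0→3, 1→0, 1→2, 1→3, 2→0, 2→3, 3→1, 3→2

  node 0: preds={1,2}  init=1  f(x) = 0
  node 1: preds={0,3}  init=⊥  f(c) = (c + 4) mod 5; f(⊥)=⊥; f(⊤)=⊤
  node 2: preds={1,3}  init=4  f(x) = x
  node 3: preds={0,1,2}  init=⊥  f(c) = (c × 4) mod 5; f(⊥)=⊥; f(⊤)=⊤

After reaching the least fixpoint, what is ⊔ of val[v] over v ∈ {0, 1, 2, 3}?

Iteration log — 7 steps:
  step 1. node 0  ⊔preds=4  new=⊤  old=1  +wl: 
  step 2. node 1  ⊔preds=⊤  new=⊤  old=⊥  +wl: 0
  step 3. node 2  ⊔preds=⊤  new=⊤  old=4  +wl: 
  step 4. node 3  ⊔preds=⊤  new=⊤  old=⊥  +wl: 1,2
  step 5. node 0  ⊔preds=⊤  new=⊤  stable
  step 6. node 1  ⊔preds=⊤  new=⊤  stable
  step 7. node 2  ⊔preds=⊤  new=⊤  stable

Least fixpoint reached:
  node 0: ⊤
  node 1: ⊤
  node 2: ⊤
  node 3: ⊤

⊤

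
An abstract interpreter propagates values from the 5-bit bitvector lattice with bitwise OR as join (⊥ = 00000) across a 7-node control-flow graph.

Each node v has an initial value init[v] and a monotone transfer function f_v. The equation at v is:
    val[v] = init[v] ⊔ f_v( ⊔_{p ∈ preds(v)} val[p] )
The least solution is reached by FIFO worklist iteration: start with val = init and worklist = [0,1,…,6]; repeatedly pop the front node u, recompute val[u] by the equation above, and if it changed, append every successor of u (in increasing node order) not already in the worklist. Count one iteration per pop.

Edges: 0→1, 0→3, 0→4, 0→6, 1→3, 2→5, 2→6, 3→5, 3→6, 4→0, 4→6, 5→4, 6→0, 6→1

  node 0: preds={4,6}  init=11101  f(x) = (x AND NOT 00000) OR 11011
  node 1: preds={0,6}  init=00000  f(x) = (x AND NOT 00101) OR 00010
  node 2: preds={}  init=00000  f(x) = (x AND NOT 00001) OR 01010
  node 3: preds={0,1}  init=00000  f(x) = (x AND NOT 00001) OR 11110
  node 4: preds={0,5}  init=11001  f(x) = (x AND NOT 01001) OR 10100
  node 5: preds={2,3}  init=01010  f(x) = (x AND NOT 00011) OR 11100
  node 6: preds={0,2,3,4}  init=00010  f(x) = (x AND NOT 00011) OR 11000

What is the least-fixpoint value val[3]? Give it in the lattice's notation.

11110

Trace (10 dequeues):
  [1] u=0 | in 11011 | out 11111 | prev 11101 | push {}
  [2] u=1 | in 11111 | out 11010 | prev 00000 | push {}
  [3] u=2 | in 00000 | out 01010 | prev 00000 | push {}
  [4] u=3 | in 11111 | out 11110 | prev 00000 | push {}
  [5] u=4 | in 11111 | out 11111 | prev 11001 | push {0}
  [6] u=5 | in 11110 | out 11110 | prev 01010 | push {4}
  [7] u=6 | in 11111 | out 11110 | prev 00010 | push {1}
  [8] u=0 | in 11111 | out 11111 | ==
  [9] u=4 | in 11111 | out 11111 | ==
  [10] u=1 | in 11111 | out 11010 | ==

Converged values:
  [0] 11111
  [1] 11010
  [2] 01010
  [3] 11110
  [4] 11111
  [5] 11110
  [6] 11110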